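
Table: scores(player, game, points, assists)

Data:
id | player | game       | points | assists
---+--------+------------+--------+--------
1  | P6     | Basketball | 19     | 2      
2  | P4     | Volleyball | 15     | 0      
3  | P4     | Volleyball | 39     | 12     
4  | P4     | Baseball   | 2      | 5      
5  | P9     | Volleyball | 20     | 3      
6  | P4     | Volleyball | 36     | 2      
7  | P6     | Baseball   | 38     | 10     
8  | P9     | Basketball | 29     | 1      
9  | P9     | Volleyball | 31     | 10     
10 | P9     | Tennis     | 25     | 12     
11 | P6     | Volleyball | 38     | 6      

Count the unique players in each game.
SELECT game, COUNT(DISTINCT player)
FROM scores
GROUP BY game

Result:
  Baseball: 2 distinct
  Basketball: 2 distinct
  Tennis: 1 distinct
  Volleyball: 3 distinct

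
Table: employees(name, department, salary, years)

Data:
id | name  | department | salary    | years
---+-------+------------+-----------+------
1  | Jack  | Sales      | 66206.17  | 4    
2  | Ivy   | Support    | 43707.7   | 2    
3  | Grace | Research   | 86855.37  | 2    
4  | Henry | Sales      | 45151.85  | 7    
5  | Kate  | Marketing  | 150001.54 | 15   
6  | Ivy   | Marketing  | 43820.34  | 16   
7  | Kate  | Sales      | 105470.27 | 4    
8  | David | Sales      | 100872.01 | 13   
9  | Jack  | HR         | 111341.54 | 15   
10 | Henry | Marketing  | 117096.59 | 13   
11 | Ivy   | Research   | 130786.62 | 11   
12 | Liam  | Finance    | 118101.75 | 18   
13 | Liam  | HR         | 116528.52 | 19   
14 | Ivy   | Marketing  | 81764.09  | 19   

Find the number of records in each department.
SELECT department, COUNT(*) as count
FROM employees
GROUP BY department

Result:
  Finance: 1
  HR: 2
  Marketing: 4
  Research: 2
  Sales: 4
  Support: 1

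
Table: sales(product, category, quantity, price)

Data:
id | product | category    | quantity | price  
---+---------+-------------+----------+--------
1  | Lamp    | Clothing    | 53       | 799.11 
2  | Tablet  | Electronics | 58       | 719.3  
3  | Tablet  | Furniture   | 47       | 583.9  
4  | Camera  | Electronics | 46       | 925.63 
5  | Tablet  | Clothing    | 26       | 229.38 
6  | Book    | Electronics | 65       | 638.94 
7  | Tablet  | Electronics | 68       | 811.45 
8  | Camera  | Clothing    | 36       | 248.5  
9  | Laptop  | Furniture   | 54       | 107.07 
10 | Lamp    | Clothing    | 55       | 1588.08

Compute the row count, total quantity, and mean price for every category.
SELECT category,
       COUNT(*) as cnt,
       SUM(quantity) as total_quantity,
       AVG(price) as avg_price
FROM sales
GROUP BY category

Result:
  Clothing: 4 records, 170 total quantity, 716.27 avg price
  Electronics: 4 records, 237 total quantity, 773.83 avg price
  Furniture: 2 records, 101 total quantity, 345.49 avg price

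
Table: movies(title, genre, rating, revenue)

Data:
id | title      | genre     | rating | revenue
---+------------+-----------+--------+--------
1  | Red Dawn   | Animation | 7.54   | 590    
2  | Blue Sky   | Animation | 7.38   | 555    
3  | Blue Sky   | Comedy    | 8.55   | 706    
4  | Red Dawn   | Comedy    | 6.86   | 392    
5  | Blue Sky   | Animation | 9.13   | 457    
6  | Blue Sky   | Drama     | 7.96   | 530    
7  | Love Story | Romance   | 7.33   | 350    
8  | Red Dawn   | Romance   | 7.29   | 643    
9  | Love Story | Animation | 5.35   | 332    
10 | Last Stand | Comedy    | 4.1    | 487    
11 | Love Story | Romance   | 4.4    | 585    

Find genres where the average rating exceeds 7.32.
SELECT genre, AVG(rating)
FROM movies
GROUP BY genre
HAVING AVG(rating) > 7.32

Result:
  Animation: avg=7.35
  Drama: avg=7.96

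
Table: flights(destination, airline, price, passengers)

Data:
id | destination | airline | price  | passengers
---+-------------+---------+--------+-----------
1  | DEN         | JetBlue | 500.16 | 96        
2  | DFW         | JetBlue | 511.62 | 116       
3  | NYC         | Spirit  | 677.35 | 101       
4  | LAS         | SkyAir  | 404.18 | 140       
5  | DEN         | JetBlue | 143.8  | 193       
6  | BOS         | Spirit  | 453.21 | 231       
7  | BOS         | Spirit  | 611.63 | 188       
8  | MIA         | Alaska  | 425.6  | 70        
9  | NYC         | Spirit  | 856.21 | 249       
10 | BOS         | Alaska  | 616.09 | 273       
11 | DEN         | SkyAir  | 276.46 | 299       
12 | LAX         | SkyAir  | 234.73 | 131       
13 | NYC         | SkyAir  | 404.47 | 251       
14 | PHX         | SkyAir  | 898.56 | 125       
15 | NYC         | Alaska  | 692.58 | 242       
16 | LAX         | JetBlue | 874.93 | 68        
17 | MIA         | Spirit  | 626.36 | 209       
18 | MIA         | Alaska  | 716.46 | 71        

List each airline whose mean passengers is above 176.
SELECT airline, AVG(passengers)
FROM flights
GROUP BY airline
HAVING AVG(passengers) > 176

Result:
  SkyAir: avg=189.20
  Spirit: avg=195.60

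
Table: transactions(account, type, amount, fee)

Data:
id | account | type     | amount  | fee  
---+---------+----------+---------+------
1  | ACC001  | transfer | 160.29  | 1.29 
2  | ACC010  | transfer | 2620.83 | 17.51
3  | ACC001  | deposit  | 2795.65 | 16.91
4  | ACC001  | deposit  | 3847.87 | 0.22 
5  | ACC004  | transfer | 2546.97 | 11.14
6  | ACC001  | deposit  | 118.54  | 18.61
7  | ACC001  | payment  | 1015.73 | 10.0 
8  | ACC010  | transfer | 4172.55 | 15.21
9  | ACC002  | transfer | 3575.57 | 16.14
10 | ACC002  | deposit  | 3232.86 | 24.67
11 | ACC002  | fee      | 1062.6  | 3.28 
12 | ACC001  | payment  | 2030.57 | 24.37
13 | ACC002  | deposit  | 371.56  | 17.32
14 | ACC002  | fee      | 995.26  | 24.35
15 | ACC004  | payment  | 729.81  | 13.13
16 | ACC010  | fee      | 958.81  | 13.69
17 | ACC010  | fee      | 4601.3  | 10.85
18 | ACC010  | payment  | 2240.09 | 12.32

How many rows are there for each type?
SELECT type, COUNT(*) as count
FROM transactions
GROUP BY type

Result:
  deposit: 5
  fee: 4
  payment: 4
  transfer: 5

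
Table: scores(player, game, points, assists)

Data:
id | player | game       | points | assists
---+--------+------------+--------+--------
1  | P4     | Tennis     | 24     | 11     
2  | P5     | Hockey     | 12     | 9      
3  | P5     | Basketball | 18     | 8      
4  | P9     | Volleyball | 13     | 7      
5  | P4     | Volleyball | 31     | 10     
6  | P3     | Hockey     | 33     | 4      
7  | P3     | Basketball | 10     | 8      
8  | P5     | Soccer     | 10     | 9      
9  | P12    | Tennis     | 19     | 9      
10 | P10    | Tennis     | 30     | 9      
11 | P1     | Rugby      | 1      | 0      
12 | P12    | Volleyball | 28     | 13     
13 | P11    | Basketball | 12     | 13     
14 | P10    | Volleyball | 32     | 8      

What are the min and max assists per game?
SELECT game, MIN(assists), MAX(assists)
FROM scores
GROUP BY game

Result:
  Basketball: min=8, max=13
  Hockey: min=4, max=9
  Rugby: min=0, max=0
  Soccer: min=9, max=9
  Tennis: min=9, max=11
  Volleyball: min=7, max=13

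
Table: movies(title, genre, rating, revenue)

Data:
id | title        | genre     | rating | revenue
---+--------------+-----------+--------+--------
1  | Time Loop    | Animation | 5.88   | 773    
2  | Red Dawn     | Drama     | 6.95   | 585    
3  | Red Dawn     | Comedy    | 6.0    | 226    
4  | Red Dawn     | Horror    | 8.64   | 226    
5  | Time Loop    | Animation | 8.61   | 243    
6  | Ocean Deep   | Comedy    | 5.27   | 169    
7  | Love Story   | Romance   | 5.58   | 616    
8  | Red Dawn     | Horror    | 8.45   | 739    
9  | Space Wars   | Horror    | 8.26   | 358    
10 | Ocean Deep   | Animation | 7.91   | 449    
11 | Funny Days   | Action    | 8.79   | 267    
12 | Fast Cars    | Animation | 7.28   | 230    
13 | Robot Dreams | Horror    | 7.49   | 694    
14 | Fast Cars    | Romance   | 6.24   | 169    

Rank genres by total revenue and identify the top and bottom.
SELECT genre, SUM(revenue)
FROM movies
GROUP BY genre
ORDER BY SUM(revenue)

All groups:
  Action: 267
  Comedy: 395
  Drama: 585
  Romance: 785
  Animation: 1695
  Horror: 2017

Highest: Horror (2017)
Lowest: Action (267)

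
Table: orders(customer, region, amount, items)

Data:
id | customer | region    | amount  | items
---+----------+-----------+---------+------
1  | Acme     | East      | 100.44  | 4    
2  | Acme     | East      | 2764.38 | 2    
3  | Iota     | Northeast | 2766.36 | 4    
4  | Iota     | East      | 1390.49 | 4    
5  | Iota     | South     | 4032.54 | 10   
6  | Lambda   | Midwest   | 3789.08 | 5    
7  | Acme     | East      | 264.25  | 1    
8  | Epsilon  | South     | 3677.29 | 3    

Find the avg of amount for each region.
SELECT region, AVG(amount) as result
FROM orders
GROUP BY region

Result:
  East: 1129.89
  Midwest: 3789.08
  Northeast: 2766.36
  South: 3854.92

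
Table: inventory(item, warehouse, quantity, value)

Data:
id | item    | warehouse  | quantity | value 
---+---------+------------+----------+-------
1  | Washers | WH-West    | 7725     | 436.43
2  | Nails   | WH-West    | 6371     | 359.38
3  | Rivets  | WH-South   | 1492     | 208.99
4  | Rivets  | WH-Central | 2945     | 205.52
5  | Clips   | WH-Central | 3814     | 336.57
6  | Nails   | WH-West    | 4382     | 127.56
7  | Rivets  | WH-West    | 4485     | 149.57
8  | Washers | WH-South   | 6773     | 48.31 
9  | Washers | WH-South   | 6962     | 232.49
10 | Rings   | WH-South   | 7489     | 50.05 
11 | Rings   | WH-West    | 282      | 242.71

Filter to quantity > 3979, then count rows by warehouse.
SELECT warehouse, COUNT(*)
FROM inventory
WHERE quantity > 3979
GROUP BY warehouse

Note: WHERE filters rows before grouping.

Result:
  WH-South: 3
  WH-West: 4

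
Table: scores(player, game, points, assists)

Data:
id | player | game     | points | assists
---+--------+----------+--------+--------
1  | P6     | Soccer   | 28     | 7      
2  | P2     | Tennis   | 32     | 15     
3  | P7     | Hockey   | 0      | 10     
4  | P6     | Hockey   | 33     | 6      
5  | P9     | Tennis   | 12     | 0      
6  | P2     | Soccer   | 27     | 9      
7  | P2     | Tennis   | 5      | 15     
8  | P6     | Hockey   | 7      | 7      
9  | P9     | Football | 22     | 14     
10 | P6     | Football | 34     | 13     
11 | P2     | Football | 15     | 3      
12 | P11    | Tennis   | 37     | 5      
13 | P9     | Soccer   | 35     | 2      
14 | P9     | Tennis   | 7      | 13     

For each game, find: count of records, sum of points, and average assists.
SELECT game,
       COUNT(*) as cnt,
       SUM(points) as total_points,
       AVG(assists) as avg_assists
FROM scores
GROUP BY game

Result:
  Football: 3 records, 71 total points, 10.00 avg assists
  Hockey: 3 records, 40 total points, 7.67 avg assists
  Soccer: 3 records, 90 total points, 6.00 avg assists
  Tennis: 5 records, 93 total points, 9.60 avg assists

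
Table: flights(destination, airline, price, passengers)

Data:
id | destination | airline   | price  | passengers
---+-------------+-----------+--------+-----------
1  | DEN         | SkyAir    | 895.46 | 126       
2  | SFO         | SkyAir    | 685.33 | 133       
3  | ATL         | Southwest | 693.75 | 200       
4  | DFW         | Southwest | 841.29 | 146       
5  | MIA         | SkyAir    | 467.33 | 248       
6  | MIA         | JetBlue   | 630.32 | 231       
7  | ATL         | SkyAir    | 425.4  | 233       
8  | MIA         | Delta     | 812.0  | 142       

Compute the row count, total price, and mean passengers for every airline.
SELECT airline,
       COUNT(*) as cnt,
       SUM(price) as total_price,
       AVG(passengers) as avg_passengers
FROM flights
GROUP BY airline

Result:
  Delta: 1 records, 812.00 total price, 142.00 avg passengers
  JetBlue: 1 records, 630.32 total price, 231.00 avg passengers
  SkyAir: 4 records, 2473.52 total price, 185.00 avg passengers
  Southwest: 2 records, 1535.04 total price, 173.00 avg passengers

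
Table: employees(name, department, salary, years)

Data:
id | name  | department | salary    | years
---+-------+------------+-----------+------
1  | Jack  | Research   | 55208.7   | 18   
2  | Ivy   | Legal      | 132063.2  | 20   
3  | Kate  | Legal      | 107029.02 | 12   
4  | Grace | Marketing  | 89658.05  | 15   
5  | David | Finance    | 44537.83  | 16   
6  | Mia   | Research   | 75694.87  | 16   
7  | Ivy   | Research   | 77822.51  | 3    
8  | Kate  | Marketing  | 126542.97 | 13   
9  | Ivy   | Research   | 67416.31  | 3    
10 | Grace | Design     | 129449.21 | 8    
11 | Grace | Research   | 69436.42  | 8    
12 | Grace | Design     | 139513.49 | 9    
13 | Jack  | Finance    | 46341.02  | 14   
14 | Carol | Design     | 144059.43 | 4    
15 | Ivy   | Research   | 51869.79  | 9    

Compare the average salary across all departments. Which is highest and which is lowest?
SELECT department, AVG(salary)
FROM employees
GROUP BY department
ORDER BY AVG(salary)

All groups:
  Finance: 45439.43
  Research: 66241.43
  Marketing: 108100.51
  Legal: 119546.11
  Design: 137674.04

Highest: Design (137674.04)
Lowest: Finance (45439.43)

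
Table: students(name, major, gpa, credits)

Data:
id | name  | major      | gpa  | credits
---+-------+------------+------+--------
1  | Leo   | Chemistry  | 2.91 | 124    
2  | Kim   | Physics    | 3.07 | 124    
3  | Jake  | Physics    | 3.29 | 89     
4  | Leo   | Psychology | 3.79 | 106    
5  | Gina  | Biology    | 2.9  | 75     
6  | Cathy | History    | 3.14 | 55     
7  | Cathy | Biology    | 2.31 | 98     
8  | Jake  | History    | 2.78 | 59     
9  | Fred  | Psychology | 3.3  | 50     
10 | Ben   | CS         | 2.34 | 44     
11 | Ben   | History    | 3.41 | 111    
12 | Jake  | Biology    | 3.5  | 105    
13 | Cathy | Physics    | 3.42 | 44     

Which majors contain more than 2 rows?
SELECT major, COUNT(*) as cnt
FROM students
GROUP BY major
HAVING COUNT(*) > 2

Result:
  Biology: 3
  History: 3
  Physics: 3

Note: HAVING filters groups after aggregation, WHERE filters rows before.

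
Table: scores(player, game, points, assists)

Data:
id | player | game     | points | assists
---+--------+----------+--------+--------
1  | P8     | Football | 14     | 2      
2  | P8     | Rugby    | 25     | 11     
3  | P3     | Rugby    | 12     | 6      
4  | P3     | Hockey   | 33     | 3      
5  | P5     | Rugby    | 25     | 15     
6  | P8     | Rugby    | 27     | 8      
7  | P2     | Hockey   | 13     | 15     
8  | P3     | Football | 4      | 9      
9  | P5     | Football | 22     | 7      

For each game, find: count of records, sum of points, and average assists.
SELECT game,
       COUNT(*) as cnt,
       SUM(points) as total_points,
       AVG(assists) as avg_assists
FROM scores
GROUP BY game

Result:
  Football: 3 records, 40 total points, 6.00 avg assists
  Hockey: 2 records, 46 total points, 9.00 avg assists
  Rugby: 4 records, 89 total points, 10.00 avg assists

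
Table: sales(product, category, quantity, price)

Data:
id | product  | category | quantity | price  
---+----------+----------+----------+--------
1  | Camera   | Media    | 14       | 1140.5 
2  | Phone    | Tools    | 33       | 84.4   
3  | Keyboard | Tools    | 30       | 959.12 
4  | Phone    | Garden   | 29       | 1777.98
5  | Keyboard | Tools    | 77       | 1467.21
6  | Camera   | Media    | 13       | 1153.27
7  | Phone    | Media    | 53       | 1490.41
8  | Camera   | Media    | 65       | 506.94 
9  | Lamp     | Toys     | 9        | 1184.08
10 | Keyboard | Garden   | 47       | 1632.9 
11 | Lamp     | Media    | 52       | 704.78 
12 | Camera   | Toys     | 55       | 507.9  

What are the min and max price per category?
SELECT category, MIN(price), MAX(price)
FROM sales
GROUP BY category

Result:
  Garden: min=1632.90, max=1777.98
  Media: min=506.94, max=1490.41
  Tools: min=84.40, max=1467.21
  Toys: min=507.90, max=1184.08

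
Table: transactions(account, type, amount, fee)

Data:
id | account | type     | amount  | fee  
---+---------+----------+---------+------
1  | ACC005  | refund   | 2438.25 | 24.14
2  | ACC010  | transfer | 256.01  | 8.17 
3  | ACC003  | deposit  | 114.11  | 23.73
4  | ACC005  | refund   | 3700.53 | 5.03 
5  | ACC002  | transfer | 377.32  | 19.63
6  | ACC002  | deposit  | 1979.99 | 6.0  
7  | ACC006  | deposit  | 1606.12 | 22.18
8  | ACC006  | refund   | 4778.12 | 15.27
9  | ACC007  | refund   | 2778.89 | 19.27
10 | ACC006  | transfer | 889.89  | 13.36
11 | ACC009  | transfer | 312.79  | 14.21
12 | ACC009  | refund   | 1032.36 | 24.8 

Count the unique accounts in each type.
SELECT type, COUNT(DISTINCT account)
FROM transactions
GROUP BY type

Result:
  deposit: 3 distinct
  refund: 4 distinct
  transfer: 4 distinct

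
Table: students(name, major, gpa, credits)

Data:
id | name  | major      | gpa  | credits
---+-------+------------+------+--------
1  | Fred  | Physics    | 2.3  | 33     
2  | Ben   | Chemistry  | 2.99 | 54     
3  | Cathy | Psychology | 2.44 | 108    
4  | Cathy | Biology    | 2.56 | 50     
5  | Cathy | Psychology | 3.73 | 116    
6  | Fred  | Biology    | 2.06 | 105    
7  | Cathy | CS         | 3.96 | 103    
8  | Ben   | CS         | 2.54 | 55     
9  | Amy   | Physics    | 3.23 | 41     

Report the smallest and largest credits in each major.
SELECT major, MIN(credits), MAX(credits)
FROM students
GROUP BY major

Result:
  Biology: min=50, max=105
  CS: min=55, max=103
  Chemistry: min=54, max=54
  Physics: min=33, max=41
  Psychology: min=108, max=116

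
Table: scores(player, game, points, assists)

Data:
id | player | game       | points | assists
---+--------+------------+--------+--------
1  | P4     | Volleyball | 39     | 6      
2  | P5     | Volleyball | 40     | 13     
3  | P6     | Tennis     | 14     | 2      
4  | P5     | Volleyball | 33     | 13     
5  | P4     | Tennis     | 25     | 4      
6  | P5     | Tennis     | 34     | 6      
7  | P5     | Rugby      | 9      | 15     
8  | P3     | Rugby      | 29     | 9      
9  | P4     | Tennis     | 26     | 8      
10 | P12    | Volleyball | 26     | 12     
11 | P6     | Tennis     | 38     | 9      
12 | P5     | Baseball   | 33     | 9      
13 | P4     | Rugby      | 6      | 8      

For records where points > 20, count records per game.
SELECT game, COUNT(*)
FROM scores
WHERE points > 20
GROUP BY game

Note: WHERE filters rows before grouping.

Result:
  Baseball: 1
  Rugby: 1
  Tennis: 4
  Volleyball: 4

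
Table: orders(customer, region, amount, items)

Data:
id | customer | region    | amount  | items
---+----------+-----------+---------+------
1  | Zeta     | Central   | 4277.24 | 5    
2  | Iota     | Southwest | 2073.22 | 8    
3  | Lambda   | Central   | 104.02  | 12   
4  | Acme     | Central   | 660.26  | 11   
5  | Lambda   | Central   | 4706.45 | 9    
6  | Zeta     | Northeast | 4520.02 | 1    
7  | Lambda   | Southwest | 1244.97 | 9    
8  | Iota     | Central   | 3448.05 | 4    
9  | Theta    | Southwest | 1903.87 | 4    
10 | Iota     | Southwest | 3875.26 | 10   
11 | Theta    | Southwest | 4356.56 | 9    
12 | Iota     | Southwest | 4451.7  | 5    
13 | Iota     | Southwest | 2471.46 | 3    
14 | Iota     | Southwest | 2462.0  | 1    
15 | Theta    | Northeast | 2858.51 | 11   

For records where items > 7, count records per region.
SELECT region, COUNT(*)
FROM orders
WHERE items > 7
GROUP BY region

Note: WHERE filters rows before grouping.

Result:
  Central: 3
  Northeast: 1
  Southwest: 4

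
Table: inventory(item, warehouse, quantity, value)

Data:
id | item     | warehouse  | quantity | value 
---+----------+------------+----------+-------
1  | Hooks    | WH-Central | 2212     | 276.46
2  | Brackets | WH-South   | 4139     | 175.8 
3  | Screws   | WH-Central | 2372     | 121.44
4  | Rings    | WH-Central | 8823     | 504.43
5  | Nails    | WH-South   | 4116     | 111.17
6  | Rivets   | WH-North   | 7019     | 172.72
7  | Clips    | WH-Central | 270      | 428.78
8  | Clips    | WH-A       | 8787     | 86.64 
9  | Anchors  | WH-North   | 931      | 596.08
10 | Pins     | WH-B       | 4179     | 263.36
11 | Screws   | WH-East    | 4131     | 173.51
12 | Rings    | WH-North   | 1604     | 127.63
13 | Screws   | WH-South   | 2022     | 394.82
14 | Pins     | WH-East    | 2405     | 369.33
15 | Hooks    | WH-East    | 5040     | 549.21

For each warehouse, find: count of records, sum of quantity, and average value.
SELECT warehouse,
       COUNT(*) as cnt,
       SUM(quantity) as total_quantity,
       AVG(value) as avg_value
FROM inventory
GROUP BY warehouse

Result:
  WH-A: 1 records, 8787 total quantity, 86.64 avg value
  WH-B: 1 records, 4179 total quantity, 263.36 avg value
  WH-Central: 4 records, 13677 total quantity, 332.78 avg value
  WH-East: 3 records, 11576 total quantity, 364.02 avg value
  WH-North: 3 records, 9554 total quantity, 298.81 avg value
  WH-South: 3 records, 10277 total quantity, 227.26 avg value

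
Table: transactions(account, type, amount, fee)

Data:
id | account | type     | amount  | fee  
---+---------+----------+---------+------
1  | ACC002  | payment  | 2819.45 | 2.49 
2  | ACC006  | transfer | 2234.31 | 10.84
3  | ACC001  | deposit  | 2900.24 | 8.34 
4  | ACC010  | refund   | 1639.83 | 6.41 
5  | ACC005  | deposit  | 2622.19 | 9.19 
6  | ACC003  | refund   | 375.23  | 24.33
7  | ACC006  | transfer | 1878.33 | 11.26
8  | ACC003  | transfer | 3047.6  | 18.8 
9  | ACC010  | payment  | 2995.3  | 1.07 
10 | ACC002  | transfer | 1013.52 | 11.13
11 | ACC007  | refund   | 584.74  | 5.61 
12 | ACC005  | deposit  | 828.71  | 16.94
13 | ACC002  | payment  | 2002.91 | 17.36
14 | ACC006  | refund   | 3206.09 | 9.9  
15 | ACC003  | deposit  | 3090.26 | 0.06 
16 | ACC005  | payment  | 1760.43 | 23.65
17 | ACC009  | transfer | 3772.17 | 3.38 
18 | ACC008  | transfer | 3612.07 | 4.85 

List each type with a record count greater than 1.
SELECT type, COUNT(*) as cnt
FROM transactions
GROUP BY type
HAVING COUNT(*) > 1

Result:
  deposit: 4
  payment: 4
  refund: 4
  transfer: 6

Note: HAVING filters groups after aggregation, WHERE filters rows before.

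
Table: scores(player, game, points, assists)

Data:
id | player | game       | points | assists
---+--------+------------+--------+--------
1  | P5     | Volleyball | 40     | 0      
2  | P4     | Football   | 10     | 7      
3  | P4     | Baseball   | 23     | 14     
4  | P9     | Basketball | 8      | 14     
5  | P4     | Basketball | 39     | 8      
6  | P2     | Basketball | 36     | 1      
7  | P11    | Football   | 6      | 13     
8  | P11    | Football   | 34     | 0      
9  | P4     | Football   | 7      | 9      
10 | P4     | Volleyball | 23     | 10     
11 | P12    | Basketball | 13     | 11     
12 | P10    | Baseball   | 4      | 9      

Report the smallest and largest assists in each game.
SELECT game, MIN(assists), MAX(assists)
FROM scores
GROUP BY game

Result:
  Baseball: min=9, max=14
  Basketball: min=1, max=14
  Football: min=0, max=13
  Volleyball: min=0, max=10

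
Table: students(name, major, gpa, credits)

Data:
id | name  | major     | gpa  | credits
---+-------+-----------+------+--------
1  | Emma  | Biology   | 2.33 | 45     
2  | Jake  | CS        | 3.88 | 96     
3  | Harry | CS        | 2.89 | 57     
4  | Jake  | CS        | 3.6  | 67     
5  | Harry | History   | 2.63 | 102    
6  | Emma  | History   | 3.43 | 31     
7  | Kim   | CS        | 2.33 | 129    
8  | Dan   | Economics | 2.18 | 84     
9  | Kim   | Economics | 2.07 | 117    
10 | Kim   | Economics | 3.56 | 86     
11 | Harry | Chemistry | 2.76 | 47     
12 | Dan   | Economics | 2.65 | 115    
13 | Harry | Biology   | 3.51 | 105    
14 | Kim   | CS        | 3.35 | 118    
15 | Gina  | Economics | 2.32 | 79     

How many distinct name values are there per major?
SELECT major, COUNT(DISTINCT name)
FROM students
GROUP BY major

Result:
  Biology: 2 distinct
  CS: 3 distinct
  Chemistry: 1 distinct
  Economics: 3 distinct
  History: 2 distinct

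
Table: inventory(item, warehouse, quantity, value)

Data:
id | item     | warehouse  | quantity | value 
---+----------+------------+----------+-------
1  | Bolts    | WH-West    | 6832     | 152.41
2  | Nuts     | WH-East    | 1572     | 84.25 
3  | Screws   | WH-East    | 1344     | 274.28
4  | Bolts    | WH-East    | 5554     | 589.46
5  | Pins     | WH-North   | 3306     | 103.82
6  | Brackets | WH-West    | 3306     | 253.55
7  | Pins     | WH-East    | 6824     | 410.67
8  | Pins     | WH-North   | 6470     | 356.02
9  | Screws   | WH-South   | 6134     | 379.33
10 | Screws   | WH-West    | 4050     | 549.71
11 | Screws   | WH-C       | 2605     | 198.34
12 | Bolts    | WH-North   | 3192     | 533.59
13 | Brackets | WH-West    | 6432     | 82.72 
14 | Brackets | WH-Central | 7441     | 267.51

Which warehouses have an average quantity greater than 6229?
SELECT warehouse, AVG(quantity)
FROM inventory
GROUP BY warehouse
HAVING AVG(quantity) > 6229

Result:
  WH-Central: avg=7441.00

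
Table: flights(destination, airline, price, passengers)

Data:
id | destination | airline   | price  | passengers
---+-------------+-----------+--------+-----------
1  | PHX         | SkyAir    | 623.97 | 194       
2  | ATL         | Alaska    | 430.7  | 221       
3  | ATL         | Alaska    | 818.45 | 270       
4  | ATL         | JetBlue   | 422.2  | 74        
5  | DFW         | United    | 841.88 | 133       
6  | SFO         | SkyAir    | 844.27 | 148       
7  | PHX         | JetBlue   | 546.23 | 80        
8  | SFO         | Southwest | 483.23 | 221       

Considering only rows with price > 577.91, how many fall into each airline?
SELECT airline, COUNT(*)
FROM flights
WHERE price > 577.91
GROUP BY airline

Note: WHERE filters rows before grouping.

Result:
  Alaska: 1
  SkyAir: 2
  United: 1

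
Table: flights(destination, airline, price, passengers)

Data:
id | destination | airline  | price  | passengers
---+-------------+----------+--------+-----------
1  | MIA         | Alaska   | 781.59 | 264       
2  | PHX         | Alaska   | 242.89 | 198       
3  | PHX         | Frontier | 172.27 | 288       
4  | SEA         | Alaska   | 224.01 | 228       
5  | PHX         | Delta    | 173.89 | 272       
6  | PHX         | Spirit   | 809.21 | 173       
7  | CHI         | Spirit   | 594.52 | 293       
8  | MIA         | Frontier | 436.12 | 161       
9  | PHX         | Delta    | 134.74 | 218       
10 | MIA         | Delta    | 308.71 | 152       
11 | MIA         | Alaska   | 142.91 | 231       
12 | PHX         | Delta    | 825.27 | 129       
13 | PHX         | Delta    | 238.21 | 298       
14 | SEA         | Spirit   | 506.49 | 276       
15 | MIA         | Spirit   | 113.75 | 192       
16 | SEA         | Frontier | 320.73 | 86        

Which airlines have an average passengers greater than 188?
SELECT airline, AVG(passengers)
FROM flights
GROUP BY airline
HAVING AVG(passengers) > 188

Result:
  Alaska: avg=230.25
  Delta: avg=213.80
  Spirit: avg=233.50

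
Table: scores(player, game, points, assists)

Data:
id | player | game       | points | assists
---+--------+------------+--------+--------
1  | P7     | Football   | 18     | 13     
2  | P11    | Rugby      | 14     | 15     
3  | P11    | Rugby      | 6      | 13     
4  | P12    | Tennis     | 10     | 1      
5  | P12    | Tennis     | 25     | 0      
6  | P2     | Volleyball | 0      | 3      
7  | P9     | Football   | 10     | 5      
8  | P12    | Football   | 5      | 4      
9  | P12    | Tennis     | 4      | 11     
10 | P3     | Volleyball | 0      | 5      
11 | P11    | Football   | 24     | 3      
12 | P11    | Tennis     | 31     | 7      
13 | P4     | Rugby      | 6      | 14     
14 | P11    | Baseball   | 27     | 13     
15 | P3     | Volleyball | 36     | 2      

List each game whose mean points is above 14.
SELECT game, AVG(points)
FROM scores
GROUP BY game
HAVING AVG(points) > 14

Result:
  Baseball: avg=27.00
  Football: avg=14.25
  Tennis: avg=17.50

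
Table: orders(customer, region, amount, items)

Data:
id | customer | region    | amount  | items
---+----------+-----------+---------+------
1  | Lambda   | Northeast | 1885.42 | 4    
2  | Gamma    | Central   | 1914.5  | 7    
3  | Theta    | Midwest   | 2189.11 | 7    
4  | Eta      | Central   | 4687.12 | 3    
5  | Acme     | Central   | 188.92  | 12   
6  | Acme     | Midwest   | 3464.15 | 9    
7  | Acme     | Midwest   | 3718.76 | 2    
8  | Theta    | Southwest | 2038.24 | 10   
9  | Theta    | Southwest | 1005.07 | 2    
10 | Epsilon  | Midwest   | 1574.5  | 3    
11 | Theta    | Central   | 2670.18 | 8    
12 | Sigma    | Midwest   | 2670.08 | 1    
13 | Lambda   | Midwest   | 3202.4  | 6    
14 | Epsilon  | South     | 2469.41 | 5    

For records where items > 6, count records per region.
SELECT region, COUNT(*)
FROM orders
WHERE items > 6
GROUP BY region

Note: WHERE filters rows before grouping.

Result:
  Central: 3
  Midwest: 2
  Southwest: 1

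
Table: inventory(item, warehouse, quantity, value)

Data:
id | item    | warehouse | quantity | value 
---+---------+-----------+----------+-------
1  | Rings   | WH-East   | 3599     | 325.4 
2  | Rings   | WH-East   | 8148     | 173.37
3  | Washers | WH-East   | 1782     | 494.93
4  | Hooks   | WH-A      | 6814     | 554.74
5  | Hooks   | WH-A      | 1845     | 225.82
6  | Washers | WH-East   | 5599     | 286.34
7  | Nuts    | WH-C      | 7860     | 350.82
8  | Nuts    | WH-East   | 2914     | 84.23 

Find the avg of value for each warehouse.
SELECT warehouse, AVG(value) as result
FROM inventory
GROUP BY warehouse

Result:
  WH-A: 390.28
  WH-C: 350.82
  WH-East: 272.85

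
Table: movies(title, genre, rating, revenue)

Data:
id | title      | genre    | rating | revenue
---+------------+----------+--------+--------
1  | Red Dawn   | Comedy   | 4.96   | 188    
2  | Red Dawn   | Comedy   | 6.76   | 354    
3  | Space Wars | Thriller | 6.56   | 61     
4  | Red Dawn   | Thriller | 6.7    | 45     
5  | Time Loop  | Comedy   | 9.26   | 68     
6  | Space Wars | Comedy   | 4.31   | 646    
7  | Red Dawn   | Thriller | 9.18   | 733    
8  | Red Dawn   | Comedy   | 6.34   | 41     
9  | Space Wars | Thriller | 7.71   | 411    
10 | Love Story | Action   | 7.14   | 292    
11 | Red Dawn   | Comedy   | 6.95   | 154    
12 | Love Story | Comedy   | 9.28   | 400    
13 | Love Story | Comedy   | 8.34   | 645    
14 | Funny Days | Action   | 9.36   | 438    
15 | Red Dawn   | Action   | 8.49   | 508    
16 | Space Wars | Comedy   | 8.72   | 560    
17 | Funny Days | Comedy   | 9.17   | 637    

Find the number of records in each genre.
SELECT genre, COUNT(*) as count
FROM movies
GROUP BY genre

Result:
  Action: 3
  Comedy: 10
  Thriller: 4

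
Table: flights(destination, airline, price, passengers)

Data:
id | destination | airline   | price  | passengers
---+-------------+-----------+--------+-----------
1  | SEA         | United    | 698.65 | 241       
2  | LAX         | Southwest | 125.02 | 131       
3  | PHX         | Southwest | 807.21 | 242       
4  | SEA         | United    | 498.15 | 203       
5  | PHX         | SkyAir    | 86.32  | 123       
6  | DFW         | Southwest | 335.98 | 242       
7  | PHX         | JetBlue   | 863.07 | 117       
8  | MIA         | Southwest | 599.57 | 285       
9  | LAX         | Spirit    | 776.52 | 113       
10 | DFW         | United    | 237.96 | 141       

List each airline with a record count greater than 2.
SELECT airline, COUNT(*) as cnt
FROM flights
GROUP BY airline
HAVING COUNT(*) > 2

Result:
  Southwest: 4
  United: 3

Note: HAVING filters groups after aggregation, WHERE filters rows before.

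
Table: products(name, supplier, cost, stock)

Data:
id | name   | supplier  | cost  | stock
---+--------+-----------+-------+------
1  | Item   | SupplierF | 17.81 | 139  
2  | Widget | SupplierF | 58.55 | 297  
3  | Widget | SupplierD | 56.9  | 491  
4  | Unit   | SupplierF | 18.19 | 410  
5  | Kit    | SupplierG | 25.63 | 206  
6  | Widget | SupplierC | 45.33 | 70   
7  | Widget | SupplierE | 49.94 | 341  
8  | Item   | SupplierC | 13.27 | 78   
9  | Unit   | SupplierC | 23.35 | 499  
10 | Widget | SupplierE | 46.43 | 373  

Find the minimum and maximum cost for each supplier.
SELECT supplier, MIN(cost), MAX(cost)
FROM products
GROUP BY supplier

Result:
  SupplierC: min=13.27, max=45.33
  SupplierD: min=56.90, max=56.90
  SupplierE: min=46.43, max=49.94
  SupplierF: min=17.81, max=58.55
  SupplierG: min=25.63, max=25.63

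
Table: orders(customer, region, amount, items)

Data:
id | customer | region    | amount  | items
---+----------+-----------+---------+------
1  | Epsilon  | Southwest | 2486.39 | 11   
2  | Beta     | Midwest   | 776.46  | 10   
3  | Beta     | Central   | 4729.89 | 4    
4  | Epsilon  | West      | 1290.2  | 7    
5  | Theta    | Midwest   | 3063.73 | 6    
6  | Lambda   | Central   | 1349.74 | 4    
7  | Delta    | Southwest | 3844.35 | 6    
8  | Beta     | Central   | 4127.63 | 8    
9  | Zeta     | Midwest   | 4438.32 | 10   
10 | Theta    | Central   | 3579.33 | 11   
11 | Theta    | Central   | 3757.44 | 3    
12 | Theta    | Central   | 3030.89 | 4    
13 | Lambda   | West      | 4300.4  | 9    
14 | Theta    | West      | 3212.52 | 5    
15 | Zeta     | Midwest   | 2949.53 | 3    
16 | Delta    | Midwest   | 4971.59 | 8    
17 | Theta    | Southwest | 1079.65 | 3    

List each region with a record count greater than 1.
SELECT region, COUNT(*) as cnt
FROM orders
GROUP BY region
HAVING COUNT(*) > 1

Result:
  Central: 6
  Midwest: 5
  Southwest: 3
  West: 3

Note: HAVING filters groups after aggregation, WHERE filters rows before.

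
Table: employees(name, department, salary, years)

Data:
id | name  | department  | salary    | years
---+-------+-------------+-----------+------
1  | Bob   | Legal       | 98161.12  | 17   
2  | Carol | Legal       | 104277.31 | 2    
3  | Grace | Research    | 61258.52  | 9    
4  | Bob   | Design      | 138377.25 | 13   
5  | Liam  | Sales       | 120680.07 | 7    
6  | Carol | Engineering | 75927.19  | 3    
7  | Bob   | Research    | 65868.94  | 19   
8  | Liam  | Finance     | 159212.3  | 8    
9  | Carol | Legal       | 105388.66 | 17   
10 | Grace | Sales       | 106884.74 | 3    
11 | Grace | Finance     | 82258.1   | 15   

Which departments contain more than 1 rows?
SELECT department, COUNT(*) as cnt
FROM employees
GROUP BY department
HAVING COUNT(*) > 1

Result:
  Finance: 2
  Legal: 3
  Research: 2
  Sales: 2

Note: HAVING filters groups after aggregation, WHERE filters rows before.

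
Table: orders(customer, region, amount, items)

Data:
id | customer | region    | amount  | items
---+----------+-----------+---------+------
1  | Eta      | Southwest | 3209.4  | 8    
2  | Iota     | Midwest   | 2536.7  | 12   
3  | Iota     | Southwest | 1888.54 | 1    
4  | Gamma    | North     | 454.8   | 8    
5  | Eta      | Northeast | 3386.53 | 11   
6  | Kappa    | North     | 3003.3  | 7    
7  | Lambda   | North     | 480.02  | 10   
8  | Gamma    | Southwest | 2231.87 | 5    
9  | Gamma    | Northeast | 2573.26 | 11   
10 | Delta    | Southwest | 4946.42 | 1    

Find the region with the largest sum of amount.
SELECT region, SUM(amount) as val
FROM orders
GROUP BY region
ORDER BY val DESC
LIMIT 1

Result: Southwest with sum(amount) = 12276.23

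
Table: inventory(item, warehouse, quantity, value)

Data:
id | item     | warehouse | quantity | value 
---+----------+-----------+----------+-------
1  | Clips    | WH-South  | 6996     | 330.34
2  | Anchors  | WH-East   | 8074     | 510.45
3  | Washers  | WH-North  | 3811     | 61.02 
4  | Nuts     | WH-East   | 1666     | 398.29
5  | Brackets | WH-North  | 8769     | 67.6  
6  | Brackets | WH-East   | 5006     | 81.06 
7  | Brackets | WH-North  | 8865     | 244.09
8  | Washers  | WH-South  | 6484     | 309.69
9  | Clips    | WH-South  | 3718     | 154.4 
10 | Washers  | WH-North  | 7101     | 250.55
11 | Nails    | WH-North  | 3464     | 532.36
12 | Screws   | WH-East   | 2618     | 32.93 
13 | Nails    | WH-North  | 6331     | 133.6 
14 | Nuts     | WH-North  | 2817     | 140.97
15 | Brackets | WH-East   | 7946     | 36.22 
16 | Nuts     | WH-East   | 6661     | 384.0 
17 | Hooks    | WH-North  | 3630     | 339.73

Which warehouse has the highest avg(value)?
SELECT warehouse, AVG(value) as val
FROM inventory
GROUP BY warehouse
ORDER BY val DESC
LIMIT 1

Result: WH-South with avg(value) = 264.81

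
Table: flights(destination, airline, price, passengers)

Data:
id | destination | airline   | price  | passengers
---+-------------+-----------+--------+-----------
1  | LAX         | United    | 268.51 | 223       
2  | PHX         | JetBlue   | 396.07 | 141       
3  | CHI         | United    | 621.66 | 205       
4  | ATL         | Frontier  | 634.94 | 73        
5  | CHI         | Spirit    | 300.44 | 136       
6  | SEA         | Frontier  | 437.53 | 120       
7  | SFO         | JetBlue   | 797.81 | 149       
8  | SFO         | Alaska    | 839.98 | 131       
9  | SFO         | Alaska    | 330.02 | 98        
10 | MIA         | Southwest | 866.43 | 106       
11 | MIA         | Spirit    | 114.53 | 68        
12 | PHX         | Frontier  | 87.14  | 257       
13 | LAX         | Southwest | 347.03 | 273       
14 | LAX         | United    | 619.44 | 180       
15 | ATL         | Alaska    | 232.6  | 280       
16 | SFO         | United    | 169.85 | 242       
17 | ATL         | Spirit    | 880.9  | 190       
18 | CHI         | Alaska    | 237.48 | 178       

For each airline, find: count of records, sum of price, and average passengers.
SELECT airline,
       COUNT(*) as cnt,
       SUM(price) as total_price,
       AVG(passengers) as avg_passengers
FROM flights
GROUP BY airline

Result:
  Alaska: 4 records, 1640.08 total price, 171.75 avg passengers
  Frontier: 3 records, 1159.61 total price, 150.00 avg passengers
  JetBlue: 2 records, 1193.88 total price, 145.00 avg passengers
  Southwest: 2 records, 1213.46 total price, 189.50 avg passengers
  Spirit: 3 records, 1295.87 total price, 131.33 avg passengers
  United: 4 records, 1679.46 total price, 212.50 avg passengers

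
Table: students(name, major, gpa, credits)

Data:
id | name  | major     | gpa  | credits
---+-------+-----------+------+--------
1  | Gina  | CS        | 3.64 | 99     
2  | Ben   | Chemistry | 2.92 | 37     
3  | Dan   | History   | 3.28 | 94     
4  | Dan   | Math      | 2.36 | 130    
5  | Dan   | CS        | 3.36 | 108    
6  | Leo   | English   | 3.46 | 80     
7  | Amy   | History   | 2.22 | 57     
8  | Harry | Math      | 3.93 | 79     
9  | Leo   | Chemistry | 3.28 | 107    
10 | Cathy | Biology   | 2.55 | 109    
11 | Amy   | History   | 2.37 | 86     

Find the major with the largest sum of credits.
SELECT major, SUM(credits) as val
FROM students
GROUP BY major
ORDER BY val DESC
LIMIT 1

Result: History with sum(credits) = 237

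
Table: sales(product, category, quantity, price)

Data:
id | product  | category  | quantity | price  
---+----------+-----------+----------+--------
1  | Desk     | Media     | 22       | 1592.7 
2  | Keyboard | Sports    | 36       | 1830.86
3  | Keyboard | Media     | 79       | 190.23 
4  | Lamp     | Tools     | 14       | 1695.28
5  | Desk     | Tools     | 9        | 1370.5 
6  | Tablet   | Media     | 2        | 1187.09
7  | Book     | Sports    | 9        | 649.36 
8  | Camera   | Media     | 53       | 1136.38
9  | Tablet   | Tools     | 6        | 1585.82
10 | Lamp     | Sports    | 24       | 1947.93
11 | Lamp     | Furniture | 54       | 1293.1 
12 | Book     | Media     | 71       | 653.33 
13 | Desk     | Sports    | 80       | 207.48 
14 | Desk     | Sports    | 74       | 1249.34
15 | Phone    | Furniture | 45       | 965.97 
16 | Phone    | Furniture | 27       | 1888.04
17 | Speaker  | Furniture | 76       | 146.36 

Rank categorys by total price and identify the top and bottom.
SELECT category, SUM(price)
FROM sales
GROUP BY category
ORDER BY SUM(price)

All groups:
  Furniture: 4293.47
  Tools: 4651.60
  Media: 4759.73
  Sports: 5884.97

Highest: Sports (5884.97)
Lowest: Furniture (4293.47)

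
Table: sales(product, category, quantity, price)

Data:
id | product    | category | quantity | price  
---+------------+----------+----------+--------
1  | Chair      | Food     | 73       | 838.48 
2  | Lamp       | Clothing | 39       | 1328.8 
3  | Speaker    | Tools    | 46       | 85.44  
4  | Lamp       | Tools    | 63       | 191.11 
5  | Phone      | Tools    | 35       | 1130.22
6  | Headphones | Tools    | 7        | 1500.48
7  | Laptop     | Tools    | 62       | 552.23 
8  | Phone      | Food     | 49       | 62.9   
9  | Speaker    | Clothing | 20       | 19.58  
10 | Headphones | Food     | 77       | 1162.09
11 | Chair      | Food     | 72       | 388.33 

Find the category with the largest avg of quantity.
SELECT category, AVG(quantity) as val
FROM sales
GROUP BY category
ORDER BY val DESC
LIMIT 1

Result: Food with avg(quantity) = 67.75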